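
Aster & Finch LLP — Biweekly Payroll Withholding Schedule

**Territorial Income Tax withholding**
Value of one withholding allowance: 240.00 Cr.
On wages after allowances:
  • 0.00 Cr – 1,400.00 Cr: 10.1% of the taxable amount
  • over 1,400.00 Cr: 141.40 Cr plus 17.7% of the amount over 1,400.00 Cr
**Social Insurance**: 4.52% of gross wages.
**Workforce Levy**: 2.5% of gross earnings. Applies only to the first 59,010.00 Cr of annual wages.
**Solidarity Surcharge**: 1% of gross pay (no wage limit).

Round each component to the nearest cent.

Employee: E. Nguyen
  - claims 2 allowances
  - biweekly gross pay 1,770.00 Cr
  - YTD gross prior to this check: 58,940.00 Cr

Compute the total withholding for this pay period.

Territorial Income Tax: taxable = 1,770.00 Cr − 2×240.00 Cr = 1,290.00 Cr
  10.1% × 1,290.00 Cr = 130.29 Cr
Social Insurance: 4.52% × 1,770.00 Cr = 80.00 Cr
Workforce Levy: cap 59,010.00 Cr − YTD 58,940.00 Cr = 70.00 Cr subject; 2.5% × 70.00 Cr = 1.75 Cr
Solidarity Surcharge: 1% × 1,770.00 Cr = 17.70 Cr
Total: 130.29 Cr + 80.00 Cr + 1.75 Cr + 17.70 Cr = 229.74 Cr

229.74 Cr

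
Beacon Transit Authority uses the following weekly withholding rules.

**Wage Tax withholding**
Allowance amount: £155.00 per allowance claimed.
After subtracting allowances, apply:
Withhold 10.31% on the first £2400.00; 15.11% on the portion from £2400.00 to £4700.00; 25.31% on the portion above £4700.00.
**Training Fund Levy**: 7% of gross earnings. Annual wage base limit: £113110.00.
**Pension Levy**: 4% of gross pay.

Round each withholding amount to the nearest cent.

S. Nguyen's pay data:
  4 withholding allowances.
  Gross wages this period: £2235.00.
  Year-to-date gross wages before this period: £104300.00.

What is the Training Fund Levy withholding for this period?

Training Fund Levy: 7% × £2235.00 = £156.45

£156.45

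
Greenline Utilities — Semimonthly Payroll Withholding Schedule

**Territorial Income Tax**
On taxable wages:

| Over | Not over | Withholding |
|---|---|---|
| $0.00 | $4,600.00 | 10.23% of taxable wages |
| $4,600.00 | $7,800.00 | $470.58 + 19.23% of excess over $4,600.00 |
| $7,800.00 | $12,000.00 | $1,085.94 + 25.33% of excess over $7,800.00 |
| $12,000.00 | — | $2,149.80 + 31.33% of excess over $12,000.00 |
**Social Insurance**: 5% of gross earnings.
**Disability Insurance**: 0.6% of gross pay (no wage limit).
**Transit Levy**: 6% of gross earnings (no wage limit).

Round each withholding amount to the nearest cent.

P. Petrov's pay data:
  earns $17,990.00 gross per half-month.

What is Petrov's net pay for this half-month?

Territorial Income Tax: taxable = $17,990.00
  $2,149.80 + 31.33% × ($17,990.00 − $12,000.00) = $2,149.80 + 31.33% × $5,990.00 = $4,026.47
Social Insurance: 5% × $17,990.00 = $899.50
Disability Insurance: 0.6% × $17,990.00 = $107.94
Transit Levy: 6% × $17,990.00 = $1,079.40
Total withheld: $4,026.47 + $899.50 + $107.94 + $1,079.40 = $6,113.31
Net pay: $17,990.00 − $6,113.31 = $11,876.69

$11,876.69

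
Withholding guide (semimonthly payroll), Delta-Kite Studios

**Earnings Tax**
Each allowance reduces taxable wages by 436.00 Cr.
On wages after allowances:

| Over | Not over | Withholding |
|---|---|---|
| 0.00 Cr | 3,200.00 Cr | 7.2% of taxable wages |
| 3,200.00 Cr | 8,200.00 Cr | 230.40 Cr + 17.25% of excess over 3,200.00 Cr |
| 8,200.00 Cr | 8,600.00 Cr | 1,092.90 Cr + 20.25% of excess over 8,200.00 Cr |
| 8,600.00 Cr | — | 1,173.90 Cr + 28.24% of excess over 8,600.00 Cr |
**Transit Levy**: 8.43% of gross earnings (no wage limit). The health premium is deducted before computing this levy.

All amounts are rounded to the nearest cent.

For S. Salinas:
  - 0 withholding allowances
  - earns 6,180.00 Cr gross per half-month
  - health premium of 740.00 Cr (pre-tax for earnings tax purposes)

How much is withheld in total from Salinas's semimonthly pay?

1,075.39 Cr

Earnings Tax: taxable = 6,180.00 Cr − 740.00 Cr = 5,440.00 Cr
  230.40 Cr + 17.25% × (5,440.00 Cr − 3,200.00 Cr) = 230.40 Cr + 17.25% × 2,240.00 Cr = 616.80 Cr
Transit Levy: 8.43% × 5,440.00 Cr = 458.59 Cr
Total: 616.80 Cr + 458.59 Cr = 1,075.39 Cr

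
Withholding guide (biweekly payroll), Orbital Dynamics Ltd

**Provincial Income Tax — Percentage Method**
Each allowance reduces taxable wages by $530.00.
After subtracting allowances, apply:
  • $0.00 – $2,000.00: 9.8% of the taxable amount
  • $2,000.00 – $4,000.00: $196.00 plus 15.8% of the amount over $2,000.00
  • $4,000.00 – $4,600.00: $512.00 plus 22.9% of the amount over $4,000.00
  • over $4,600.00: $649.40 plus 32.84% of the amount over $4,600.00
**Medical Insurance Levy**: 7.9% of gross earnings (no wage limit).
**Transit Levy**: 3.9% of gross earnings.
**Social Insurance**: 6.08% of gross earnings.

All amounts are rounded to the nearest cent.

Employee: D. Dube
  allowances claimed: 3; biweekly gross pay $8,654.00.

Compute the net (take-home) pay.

Provincial Income Tax: taxable = $8,654.00 − 3×$530.00 = $7,064.00
  $649.40 + 32.84% × ($7,064.00 − $4,600.00) = $649.40 + 32.84% × $2,464.00 = $1,458.58
Medical Insurance Levy: 7.9% × $8,654.00 = $683.67
Transit Levy: 3.9% × $8,654.00 = $337.51
Social Insurance: 6.08% × $8,654.00 = $526.16
Total withheld: $1,458.58 + $683.67 + $337.51 + $526.16 = $3,005.92
Net pay: $8,654.00 − $3,005.92 = $5,648.08

$5,648.08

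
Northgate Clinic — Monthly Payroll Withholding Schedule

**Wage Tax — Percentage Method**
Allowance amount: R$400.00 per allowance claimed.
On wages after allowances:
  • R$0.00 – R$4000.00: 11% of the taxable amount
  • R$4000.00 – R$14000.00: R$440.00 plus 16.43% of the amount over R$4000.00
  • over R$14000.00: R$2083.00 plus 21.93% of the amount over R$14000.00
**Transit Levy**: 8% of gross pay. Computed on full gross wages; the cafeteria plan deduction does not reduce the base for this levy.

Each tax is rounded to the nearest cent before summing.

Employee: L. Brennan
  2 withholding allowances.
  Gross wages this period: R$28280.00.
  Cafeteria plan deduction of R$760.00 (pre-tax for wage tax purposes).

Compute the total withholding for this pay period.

R$7134.90

Wage Tax: taxable = R$28280.00 − R$760.00 − 2×R$400.00 = R$26720.00
  R$2083.00 + 21.93% × (R$26720.00 − R$14000.00) = R$2083.00 + 21.93% × R$12720.00 = R$4872.50
Transit Levy: 8% × R$28280.00 = R$2262.40
Total: R$4872.50 + R$2262.40 = R$7134.90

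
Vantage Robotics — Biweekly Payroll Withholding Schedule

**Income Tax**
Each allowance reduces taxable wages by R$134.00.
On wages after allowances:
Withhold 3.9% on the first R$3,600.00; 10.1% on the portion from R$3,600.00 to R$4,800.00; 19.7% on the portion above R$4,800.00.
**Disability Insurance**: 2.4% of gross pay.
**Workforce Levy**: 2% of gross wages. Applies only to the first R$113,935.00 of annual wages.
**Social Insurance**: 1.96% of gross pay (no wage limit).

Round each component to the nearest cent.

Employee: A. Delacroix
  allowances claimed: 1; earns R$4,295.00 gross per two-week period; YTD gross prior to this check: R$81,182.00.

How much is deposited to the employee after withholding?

R$3,824.78

Income Tax: taxable = R$4,295.00 − 1×R$134.00 = R$4,161.00
  R$140.40 + 10.1% × (R$4,161.00 − R$3,600.00) = R$140.40 + 10.1% × R$561.00 = R$197.06
Disability Insurance: 2.4% × R$4,295.00 = R$103.08
Workforce Levy: 2% × R$4,295.00 = R$85.90
Social Insurance: 1.96% × R$4,295.00 = R$84.18
Total withheld: R$197.06 + R$103.08 + R$85.90 + R$84.18 = R$470.22
Net pay: R$4,295.00 − R$470.22 = R$3,824.78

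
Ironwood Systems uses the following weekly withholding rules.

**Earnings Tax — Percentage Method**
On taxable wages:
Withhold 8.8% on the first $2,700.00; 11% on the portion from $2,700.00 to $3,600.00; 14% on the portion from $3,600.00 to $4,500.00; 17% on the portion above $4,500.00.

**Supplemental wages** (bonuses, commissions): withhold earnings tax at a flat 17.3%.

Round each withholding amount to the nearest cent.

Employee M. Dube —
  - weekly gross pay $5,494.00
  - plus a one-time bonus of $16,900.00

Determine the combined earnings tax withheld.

Earnings Tax: taxable = $5,494.00
  $462.60 + 17% × ($5,494.00 − $4,500.00) = $462.60 + 17% × $994.00 = $631.58
Supplemental (17.3% flat on bonus): 17.3% × $16,900.00 = $2,923.70
Total earnings tax: $631.58 + $2,923.70 = $3,555.28

$3,555.28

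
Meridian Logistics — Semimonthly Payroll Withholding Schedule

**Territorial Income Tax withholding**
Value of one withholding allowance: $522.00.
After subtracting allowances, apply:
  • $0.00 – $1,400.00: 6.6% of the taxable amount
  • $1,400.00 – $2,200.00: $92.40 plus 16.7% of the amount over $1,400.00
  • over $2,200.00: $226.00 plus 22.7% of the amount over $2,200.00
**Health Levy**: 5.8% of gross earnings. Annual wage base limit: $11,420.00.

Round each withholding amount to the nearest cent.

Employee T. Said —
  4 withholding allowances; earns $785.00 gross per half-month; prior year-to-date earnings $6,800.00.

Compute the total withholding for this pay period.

$45.53

Territorial Income Tax: taxable = $785.00 − 4×$522.00 = $-1,303.00
  Taxable ≤ 0 → $0.00
Health Levy: 5.8% × $785.00 = $45.53
Total: $0.00 + $45.53 = $45.53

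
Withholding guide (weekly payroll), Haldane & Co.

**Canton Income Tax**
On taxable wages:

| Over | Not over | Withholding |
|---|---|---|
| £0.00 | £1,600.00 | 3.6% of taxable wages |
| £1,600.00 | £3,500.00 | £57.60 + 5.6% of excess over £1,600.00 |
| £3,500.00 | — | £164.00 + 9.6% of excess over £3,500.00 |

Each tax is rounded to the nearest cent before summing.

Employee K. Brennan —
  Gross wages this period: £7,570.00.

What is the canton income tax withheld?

£554.72

Canton Income Tax: taxable = £7,570.00
  £164.00 + 9.6% × (£7,570.00 − £3,500.00) = £164.00 + 9.6% × £4,070.00 = £554.72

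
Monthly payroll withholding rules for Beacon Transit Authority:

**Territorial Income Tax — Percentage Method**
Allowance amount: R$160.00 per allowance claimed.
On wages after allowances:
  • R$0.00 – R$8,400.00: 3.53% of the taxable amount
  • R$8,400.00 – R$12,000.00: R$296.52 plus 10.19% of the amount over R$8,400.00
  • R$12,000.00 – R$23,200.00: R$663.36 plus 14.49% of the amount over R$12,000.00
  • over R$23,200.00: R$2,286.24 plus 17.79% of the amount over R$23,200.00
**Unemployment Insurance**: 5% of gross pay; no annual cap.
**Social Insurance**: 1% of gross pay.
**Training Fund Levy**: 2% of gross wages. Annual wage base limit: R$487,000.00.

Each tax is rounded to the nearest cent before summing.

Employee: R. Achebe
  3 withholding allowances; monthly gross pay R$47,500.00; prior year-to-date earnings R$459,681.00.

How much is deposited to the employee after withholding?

Territorial Income Tax: taxable = R$47,500.00 − 3×R$160.00 = R$47,020.00
  R$2,286.24 + 17.79% × (R$47,020.00 − R$23,200.00) = R$2,286.24 + 17.79% × R$23,820.00 = R$6,523.82
Unemployment Insurance: 5% × R$47,500.00 = R$2,375.00
Social Insurance: 1% × R$47,500.00 = R$475.00
Training Fund Levy: cap R$487,000.00 − YTD R$459,681.00 = R$27,319.00 subject; 2% × R$27,319.00 = R$546.38
Total withheld: R$6,523.82 + R$2,375.00 + R$475.00 + R$546.38 = R$9,920.20
Net pay: R$47,500.00 − R$9,920.20 = R$37,579.80

R$37,579.80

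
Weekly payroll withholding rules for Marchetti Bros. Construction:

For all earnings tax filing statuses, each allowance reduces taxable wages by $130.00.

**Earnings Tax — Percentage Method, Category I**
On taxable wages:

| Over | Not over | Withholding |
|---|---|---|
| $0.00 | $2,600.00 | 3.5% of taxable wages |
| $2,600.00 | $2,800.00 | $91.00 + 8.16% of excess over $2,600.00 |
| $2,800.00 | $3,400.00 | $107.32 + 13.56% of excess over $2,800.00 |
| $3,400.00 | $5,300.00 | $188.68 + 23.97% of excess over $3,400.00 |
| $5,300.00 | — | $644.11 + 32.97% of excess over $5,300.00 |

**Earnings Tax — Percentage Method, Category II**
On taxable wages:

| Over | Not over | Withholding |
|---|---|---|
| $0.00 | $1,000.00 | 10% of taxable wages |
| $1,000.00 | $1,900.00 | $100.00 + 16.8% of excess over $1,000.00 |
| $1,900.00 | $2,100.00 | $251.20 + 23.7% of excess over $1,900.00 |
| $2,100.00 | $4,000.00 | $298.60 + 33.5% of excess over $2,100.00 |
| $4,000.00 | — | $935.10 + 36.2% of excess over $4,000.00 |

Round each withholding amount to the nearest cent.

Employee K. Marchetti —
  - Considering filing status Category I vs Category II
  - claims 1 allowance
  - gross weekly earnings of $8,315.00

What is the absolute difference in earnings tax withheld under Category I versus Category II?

Earnings Tax (Category I): taxable = $8,315.00 − 1×$130.00 = $8,185.00
  $644.11 + 32.97% × ($8,185.00 − $5,300.00) = $644.11 + 32.97% × $2,885.00 = $1,595.29
Earnings Tax (Category II): taxable = $8,315.00 − 1×$130.00 = $8,185.00
  $935.10 + 36.2% × ($8,185.00 − $4,000.00) = $935.10 + 36.2% × $4,185.00 = $2,450.07
Difference: |$1,595.29 − $2,450.07| = $854.78 (higher under Category II)

$854.78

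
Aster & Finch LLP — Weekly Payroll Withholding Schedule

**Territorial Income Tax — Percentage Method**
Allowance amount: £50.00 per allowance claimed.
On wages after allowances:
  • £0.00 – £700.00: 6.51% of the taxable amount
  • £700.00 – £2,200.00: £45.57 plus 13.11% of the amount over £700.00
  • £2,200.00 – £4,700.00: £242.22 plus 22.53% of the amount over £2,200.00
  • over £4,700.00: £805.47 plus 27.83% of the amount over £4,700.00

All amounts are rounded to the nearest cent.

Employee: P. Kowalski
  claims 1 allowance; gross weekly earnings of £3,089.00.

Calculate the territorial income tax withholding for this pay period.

£431.25

Territorial Income Tax: taxable = £3,089.00 − 1×£50.00 = £3,039.00
  £242.22 + 22.53% × (£3,039.00 − £2,200.00) = £242.22 + 22.53% × £839.00 = £431.25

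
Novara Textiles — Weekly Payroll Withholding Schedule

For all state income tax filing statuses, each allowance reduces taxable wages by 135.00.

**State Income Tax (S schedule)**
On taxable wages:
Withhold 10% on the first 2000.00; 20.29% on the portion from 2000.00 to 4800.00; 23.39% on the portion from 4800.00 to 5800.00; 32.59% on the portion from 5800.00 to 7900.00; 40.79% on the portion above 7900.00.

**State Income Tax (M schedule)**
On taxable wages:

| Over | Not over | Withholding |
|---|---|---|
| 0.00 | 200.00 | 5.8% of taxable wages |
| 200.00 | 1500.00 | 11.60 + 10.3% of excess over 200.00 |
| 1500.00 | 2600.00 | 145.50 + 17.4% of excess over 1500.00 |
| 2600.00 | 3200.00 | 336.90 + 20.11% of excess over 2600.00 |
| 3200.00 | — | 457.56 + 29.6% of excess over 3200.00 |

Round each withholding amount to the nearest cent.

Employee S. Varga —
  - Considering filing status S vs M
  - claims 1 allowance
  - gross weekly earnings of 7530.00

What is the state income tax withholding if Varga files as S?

1521.83

State Income Tax (S): taxable = 7530.00 − 1×135.00 = 7395.00
  1002.02 + 32.59% × (7395.00 − 5800.00) = 1002.02 + 32.59% × 1595.00 = 1521.83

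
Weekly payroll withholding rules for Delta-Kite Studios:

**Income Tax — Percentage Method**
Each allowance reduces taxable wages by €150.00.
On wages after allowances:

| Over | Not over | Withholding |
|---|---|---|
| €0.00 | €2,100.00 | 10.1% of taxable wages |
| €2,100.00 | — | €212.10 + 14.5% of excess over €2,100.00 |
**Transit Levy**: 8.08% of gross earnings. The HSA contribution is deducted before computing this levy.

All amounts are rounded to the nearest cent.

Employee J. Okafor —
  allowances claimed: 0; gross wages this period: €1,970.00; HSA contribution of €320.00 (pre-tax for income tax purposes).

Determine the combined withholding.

€299.97

Income Tax: taxable = €1,970.00 − €320.00 = €1,650.00
  10.1% × €1,650.00 = €166.65
Transit Levy: 8.08% × €1,650.00 = €133.32
Total: €166.65 + €133.32 = €299.97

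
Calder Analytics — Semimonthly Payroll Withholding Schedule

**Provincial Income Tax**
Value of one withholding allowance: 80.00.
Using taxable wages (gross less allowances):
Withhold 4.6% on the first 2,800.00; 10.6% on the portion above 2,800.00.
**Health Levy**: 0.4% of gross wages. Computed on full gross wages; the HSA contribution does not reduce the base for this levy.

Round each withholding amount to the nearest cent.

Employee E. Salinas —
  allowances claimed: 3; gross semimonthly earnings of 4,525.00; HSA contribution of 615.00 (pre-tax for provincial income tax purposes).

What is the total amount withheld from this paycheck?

239.12

Provincial Income Tax: taxable = 4,525.00 − 615.00 − 3×80.00 = 3,670.00
  128.80 + 10.6% × (3,670.00 − 2,800.00) = 128.80 + 10.6% × 870.00 = 221.02
Health Levy: 0.4% × 4,525.00 = 18.10
Total: 221.02 + 18.10 = 239.12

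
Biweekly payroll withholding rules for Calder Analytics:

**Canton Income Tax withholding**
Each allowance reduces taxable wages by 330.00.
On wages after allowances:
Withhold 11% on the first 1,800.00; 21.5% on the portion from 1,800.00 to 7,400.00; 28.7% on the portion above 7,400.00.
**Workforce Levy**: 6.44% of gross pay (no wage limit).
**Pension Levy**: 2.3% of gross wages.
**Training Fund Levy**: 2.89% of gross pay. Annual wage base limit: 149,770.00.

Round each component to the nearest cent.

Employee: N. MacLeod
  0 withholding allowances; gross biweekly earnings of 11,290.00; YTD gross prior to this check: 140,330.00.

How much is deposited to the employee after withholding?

7,512.00

Canton Income Tax: taxable = 11,290.00
  1,402.00 + 28.7% × (11,290.00 − 7,400.00) = 1,402.00 + 28.7% × 3,890.00 = 2,518.43
Workforce Levy: 6.44% × 11,290.00 = 727.08
Pension Levy: 2.3% × 11,290.00 = 259.67
Training Fund Levy: cap 149,770.00 − YTD 140,330.00 = 9,440.00 subject; 2.89% × 9,440.00 = 272.82
Total withheld: 2,518.43 + 727.08 + 259.67 + 272.82 = 3,778.00
Net pay: 11,290.00 − 3,778.00 = 7,512.00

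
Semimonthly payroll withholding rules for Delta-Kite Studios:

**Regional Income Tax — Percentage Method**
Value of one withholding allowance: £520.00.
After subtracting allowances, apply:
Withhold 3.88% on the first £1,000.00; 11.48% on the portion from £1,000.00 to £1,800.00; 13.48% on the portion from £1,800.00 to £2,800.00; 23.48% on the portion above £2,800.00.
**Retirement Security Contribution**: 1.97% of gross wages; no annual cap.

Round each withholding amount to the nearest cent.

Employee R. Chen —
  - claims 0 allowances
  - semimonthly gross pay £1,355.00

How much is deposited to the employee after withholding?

£1,248.76

Regional Income Tax: taxable = £1,355.00
  £38.80 + 11.48% × (£1,355.00 − £1,000.00) = £38.80 + 11.48% × £355.00 = £79.55
Retirement Security Contribution: 1.97% × £1,355.00 = £26.69
Total withheld: £79.55 + £26.69 = £106.24
Net pay: £1,355.00 − £106.24 = £1,248.76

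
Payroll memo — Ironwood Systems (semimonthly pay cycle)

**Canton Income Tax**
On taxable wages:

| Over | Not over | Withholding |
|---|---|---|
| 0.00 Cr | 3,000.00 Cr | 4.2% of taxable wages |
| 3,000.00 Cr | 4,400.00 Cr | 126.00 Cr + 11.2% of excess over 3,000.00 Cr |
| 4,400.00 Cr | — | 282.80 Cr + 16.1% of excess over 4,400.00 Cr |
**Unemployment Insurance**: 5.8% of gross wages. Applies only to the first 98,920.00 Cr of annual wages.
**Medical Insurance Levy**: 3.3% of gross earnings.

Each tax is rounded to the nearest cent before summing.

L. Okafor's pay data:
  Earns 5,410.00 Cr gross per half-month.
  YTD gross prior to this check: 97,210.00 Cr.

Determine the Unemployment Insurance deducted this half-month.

Unemployment Insurance: cap 98,920.00 Cr − YTD 97,210.00 Cr = 1,710.00 Cr subject; 5.8% × 1,710.00 Cr = 99.18 Cr

99.18 Cr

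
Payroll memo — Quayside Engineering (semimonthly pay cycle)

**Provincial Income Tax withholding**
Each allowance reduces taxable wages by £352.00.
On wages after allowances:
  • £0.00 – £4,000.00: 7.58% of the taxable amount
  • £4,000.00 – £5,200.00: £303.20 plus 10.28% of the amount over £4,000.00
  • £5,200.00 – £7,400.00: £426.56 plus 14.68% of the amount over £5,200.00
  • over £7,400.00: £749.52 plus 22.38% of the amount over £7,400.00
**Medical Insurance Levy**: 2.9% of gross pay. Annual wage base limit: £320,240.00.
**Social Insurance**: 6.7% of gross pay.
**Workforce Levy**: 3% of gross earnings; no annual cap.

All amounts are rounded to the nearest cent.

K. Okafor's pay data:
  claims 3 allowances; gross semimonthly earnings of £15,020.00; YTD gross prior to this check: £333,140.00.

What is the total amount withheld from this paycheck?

£3,675.48

Provincial Income Tax: taxable = £15,020.00 − 3×£352.00 = £13,964.00
  £749.52 + 22.38% × (£13,964.00 − £7,400.00) = £749.52 + 22.38% × £6,564.00 = £2,218.54
Medical Insurance Levy: YTD £333,140.00 ≥ cap £320,240.00 → £0.00
Social Insurance: 6.7% × £15,020.00 = £1,006.34
Workforce Levy: 3% × £15,020.00 = £450.60
Total: £2,218.54 + £0.00 + £1,006.34 + £450.60 = £3,675.48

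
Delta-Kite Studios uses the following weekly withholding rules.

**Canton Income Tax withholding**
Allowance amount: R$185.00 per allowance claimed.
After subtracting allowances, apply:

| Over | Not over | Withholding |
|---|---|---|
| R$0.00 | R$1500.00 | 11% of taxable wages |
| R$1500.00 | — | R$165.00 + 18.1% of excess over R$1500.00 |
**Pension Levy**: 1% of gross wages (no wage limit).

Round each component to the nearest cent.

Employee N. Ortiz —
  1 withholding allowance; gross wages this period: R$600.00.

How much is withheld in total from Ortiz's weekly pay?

Canton Income Tax: taxable = R$600.00 − 1×R$185.00 = R$415.00
  11% × R$415.00 = R$45.65
Pension Levy: 1% × R$600.00 = R$6.00
Total: R$45.65 + R$6.00 = R$51.65

R$51.65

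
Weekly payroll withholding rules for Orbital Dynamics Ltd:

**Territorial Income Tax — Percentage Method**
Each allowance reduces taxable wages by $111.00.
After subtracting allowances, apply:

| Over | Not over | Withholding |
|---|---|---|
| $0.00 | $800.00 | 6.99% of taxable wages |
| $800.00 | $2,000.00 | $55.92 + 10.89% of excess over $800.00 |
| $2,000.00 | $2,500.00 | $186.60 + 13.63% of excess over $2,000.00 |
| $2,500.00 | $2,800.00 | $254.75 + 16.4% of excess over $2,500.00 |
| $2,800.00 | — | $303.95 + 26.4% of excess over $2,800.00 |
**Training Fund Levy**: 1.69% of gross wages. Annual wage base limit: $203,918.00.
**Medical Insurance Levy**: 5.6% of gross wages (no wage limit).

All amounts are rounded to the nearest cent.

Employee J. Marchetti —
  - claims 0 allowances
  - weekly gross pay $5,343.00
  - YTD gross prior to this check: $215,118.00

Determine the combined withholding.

$1,274.51

Territorial Income Tax: taxable = $5,343.00
  $303.95 + 26.4% × ($5,343.00 − $2,800.00) = $303.95 + 26.4% × $2,543.00 = $975.30
Training Fund Levy: YTD $215,118.00 ≥ cap $203,918.00 → $0.00
Medical Insurance Levy: 5.6% × $5,343.00 = $299.21
Total: $975.30 + $0.00 + $299.21 = $1,274.51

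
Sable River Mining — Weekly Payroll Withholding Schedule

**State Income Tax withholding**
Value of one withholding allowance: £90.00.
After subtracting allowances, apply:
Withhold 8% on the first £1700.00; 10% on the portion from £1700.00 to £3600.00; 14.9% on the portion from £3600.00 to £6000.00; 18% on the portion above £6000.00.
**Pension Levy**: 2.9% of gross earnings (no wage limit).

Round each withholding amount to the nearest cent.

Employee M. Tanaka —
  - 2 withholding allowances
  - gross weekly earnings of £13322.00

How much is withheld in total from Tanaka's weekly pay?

£2355.50

State Income Tax: taxable = £13322.00 − 2×£90.00 = £13142.00
  £683.60 + 18% × (£13142.00 − £6000.00) = £683.60 + 18% × £7142.00 = £1969.16
Pension Levy: 2.9% × £13322.00 = £386.34
Total: £1969.16 + £386.34 = £2355.50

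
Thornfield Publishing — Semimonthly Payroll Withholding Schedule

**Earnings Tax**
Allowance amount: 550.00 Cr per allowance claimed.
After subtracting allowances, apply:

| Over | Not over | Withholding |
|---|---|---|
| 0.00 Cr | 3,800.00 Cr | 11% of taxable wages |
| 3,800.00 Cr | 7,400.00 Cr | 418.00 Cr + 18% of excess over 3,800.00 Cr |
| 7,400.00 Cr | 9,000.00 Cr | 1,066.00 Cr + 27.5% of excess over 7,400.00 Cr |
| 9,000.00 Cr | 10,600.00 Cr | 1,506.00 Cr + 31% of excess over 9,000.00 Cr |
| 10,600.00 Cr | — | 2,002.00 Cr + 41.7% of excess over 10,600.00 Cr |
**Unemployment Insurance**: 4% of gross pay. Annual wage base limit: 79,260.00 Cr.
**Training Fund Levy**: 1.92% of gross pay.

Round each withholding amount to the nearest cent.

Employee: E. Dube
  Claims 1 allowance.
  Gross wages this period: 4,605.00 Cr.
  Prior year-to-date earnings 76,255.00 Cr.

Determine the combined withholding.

Earnings Tax: taxable = 4,605.00 Cr − 1×550.00 Cr = 4,055.00 Cr
  418.00 Cr + 18% × (4,055.00 Cr − 3,800.00 Cr) = 418.00 Cr + 18% × 255.00 Cr = 463.90 Cr
Unemployment Insurance: cap 79,260.00 Cr − YTD 76,255.00 Cr = 3,005.00 Cr subject; 4% × 3,005.00 Cr = 120.20 Cr
Training Fund Levy: 1.92% × 4,605.00 Cr = 88.42 Cr
Total: 463.90 Cr + 120.20 Cr + 88.42 Cr = 672.52 Cr

672.52 Cr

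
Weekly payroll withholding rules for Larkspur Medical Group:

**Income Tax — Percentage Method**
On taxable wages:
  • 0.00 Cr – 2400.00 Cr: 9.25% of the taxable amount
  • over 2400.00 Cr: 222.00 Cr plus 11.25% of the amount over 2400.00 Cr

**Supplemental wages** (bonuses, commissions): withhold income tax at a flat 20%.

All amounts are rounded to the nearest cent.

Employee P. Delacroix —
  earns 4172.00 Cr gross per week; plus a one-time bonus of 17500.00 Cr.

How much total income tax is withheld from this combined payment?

3921.35 Cr

Income Tax: taxable = 4172.00 Cr
  222.00 Cr + 11.25% × (4172.00 Cr − 2400.00 Cr) = 222.00 Cr + 11.25% × 1772.00 Cr = 421.35 Cr
Supplemental (20% flat on bonus): 20% × 17500.00 Cr = 3500.00 Cr
Total income tax: 421.35 Cr + 3500.00 Cr = 3921.35 Cr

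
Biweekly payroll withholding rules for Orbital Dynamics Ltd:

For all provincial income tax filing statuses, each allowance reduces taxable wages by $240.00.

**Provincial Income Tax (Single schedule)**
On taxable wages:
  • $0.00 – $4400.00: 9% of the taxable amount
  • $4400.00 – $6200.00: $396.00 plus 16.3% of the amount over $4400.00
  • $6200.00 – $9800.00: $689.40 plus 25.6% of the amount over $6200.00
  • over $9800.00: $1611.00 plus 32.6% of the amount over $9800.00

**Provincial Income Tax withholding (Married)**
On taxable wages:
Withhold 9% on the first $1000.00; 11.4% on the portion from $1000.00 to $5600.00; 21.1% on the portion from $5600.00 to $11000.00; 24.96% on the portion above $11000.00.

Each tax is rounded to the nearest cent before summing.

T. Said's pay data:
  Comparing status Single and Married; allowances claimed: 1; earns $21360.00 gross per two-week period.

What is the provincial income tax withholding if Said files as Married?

$4279.75

Provincial Income Tax (Married): taxable = $21360.00 − 1×$240.00 = $21120.00
  $1753.80 + 24.96% × ($21120.00 − $11000.00) = $1753.80 + 24.96% × $10120.00 = $4279.75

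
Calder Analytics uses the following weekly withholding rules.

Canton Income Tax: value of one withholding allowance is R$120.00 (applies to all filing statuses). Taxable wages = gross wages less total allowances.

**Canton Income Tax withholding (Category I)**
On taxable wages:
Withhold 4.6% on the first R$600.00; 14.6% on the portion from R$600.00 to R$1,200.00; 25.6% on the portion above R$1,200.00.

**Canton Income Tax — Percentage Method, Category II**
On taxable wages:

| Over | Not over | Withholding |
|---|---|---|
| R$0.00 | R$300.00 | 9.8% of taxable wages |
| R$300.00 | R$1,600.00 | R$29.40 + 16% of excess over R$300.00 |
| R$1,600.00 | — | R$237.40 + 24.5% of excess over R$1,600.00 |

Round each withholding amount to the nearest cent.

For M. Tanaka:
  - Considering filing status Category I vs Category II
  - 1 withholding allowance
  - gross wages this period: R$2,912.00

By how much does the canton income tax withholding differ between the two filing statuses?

Canton Income Tax (Category I): taxable = R$2,912.00 − 1×R$120.00 = R$2,792.00
  R$115.20 + 25.6% × (R$2,792.00 − R$1,200.00) = R$115.20 + 25.6% × R$1,592.00 = R$522.75
Canton Income Tax (Category II): taxable = R$2,912.00 − 1×R$120.00 = R$2,792.00
  R$237.40 + 24.5% × (R$2,792.00 − R$1,600.00) = R$237.40 + 24.5% × R$1,192.00 = R$529.44
Difference: |R$522.75 − R$529.44| = R$6.69 (higher under Category II)

R$6.69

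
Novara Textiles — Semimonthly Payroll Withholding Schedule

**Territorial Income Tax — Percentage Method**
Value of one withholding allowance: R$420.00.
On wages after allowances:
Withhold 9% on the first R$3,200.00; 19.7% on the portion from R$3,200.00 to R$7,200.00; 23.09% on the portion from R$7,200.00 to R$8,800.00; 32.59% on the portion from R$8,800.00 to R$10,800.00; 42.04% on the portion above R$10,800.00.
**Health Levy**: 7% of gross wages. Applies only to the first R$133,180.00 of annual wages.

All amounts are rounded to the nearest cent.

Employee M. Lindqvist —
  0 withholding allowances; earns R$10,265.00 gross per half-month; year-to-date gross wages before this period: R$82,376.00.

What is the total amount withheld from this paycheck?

Territorial Income Tax: taxable = R$10,265.00
  R$1,445.44 + 32.59% × (R$10,265.00 − R$8,800.00) = R$1,445.44 + 32.59% × R$1,465.00 = R$1,922.88
Health Levy: 7% × R$10,265.00 = R$718.55
Total: R$1,922.88 + R$718.55 = R$2,641.43

R$2,641.43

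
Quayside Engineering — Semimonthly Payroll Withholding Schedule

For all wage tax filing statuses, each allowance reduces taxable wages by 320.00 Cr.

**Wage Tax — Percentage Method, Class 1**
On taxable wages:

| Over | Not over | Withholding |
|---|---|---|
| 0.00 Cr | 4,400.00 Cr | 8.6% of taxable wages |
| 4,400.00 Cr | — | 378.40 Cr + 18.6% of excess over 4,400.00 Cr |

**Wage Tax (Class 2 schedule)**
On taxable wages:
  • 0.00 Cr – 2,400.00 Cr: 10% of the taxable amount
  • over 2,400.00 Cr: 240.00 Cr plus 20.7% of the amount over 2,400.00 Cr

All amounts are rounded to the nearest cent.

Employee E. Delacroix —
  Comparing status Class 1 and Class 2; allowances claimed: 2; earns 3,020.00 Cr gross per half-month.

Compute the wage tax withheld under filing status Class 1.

204.68 Cr

Wage Tax (Class 1): taxable = 3,020.00 Cr − 2×320.00 Cr = 2,380.00 Cr
  8.6% × 2,380.00 Cr = 204.68 Cr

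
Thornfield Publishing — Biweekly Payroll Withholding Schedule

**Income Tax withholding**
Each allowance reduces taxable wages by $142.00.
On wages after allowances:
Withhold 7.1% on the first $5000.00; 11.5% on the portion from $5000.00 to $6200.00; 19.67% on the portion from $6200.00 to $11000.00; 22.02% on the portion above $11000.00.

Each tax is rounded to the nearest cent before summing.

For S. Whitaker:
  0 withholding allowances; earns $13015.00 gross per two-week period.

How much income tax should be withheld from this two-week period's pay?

$1880.86

Income Tax: taxable = $13015.00
  $1437.16 + 22.02% × ($13015.00 − $11000.00) = $1437.16 + 22.02% × $2015.00 = $1880.86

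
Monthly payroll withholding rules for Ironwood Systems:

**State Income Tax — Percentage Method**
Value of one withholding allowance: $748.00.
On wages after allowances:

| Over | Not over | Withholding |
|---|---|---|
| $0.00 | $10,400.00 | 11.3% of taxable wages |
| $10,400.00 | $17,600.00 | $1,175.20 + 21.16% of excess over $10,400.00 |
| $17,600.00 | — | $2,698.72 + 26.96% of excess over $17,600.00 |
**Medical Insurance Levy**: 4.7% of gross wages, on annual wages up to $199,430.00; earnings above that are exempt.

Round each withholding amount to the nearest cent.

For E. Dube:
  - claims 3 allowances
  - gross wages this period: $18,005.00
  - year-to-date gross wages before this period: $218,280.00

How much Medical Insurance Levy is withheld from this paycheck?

Medical Insurance Levy: YTD $218,280.00 ≥ cap $199,430.00 → $0.00

$0.00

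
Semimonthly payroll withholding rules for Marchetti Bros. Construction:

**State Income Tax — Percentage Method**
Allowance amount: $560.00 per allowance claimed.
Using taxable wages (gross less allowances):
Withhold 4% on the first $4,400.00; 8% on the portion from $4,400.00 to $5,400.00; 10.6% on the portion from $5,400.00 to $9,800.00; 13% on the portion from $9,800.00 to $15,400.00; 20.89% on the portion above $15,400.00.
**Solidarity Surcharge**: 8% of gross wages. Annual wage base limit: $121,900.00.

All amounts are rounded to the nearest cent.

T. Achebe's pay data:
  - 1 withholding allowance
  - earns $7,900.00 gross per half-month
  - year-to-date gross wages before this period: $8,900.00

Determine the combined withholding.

$1,093.64

State Income Tax: taxable = $7,900.00 − 1×$560.00 = $7,340.00
  $256.00 + 10.6% × ($7,340.00 − $5,400.00) = $256.00 + 10.6% × $1,940.00 = $461.64
Solidarity Surcharge: 8% × $7,900.00 = $632.00
Total: $461.64 + $632.00 = $1,093.64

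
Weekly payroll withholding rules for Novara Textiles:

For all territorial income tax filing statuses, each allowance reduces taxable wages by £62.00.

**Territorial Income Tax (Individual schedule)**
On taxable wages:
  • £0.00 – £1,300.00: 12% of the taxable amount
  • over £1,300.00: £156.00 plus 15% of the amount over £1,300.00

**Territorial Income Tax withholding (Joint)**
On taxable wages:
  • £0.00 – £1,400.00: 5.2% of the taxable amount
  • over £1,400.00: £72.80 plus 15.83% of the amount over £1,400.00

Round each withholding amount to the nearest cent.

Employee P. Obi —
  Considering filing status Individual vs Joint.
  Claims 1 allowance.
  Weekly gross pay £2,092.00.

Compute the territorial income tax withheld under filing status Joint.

£172.53

Territorial Income Tax (Joint): taxable = £2,092.00 − 1×£62.00 = £2,030.00
  £72.80 + 15.83% × (£2,030.00 − £1,400.00) = £72.80 + 15.83% × £630.00 = £172.53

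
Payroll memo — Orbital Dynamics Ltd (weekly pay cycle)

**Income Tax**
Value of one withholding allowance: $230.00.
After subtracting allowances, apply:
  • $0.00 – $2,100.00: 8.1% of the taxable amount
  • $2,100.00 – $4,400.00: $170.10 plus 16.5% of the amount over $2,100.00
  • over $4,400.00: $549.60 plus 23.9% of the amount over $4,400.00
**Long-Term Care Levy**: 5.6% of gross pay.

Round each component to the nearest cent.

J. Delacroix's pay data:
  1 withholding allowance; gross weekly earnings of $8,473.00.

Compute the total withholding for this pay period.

$1,942.57

Income Tax: taxable = $8,473.00 − 1×$230.00 = $8,243.00
  $549.60 + 23.9% × ($8,243.00 − $4,400.00) = $549.60 + 23.9% × $3,843.00 = $1,468.08
Long-Term Care Levy: 5.6% × $8,473.00 = $474.49
Total: $1,468.08 + $474.49 = $1,942.57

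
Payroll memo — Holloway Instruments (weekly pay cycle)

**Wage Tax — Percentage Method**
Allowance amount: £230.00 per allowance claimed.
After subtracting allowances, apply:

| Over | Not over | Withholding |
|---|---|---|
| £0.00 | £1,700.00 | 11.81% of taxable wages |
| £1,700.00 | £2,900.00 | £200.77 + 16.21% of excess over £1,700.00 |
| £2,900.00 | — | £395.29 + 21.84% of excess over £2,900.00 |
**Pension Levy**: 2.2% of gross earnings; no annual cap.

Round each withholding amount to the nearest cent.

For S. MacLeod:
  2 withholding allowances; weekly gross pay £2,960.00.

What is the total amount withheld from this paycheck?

Wage Tax: taxable = £2,960.00 − 2×£230.00 = £2,500.00
  £200.77 + 16.21% × (£2,500.00 − £1,700.00) = £200.77 + 16.21% × £800.00 = £330.45
Pension Levy: 2.2% × £2,960.00 = £65.12
Total: £330.45 + £65.12 = £395.57

£395.57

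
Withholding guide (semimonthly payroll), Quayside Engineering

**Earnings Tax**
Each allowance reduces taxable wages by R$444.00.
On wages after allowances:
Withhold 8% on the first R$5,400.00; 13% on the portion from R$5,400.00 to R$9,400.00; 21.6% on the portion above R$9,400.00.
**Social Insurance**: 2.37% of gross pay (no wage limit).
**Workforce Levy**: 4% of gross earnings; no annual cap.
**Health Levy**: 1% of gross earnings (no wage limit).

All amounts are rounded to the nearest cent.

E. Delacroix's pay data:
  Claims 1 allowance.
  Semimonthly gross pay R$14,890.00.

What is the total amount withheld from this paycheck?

Earnings Tax: taxable = R$14,890.00 − 1×R$444.00 = R$14,446.00
  R$952.00 + 21.6% × (R$14,446.00 − R$9,400.00) = R$952.00 + 21.6% × R$5,046.00 = R$2,041.94
Social Insurance: 2.37% × R$14,890.00 = R$352.89
Workforce Levy: 4% × R$14,890.00 = R$595.60
Health Levy: 1% × R$14,890.00 = R$148.90
Total: R$2,041.94 + R$352.89 + R$595.60 + R$148.90 = R$3,139.33

R$3,139.33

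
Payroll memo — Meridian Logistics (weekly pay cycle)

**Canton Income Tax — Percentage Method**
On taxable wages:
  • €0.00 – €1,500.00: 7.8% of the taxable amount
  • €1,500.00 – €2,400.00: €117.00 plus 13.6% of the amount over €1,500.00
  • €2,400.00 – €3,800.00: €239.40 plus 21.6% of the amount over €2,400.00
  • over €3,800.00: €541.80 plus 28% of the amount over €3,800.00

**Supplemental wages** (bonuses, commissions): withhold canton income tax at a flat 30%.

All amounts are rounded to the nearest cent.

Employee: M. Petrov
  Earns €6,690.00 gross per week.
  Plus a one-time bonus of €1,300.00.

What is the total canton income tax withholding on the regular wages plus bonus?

€1,741.00

Canton Income Tax: taxable = €6,690.00
  €541.80 + 28% × (€6,690.00 − €3,800.00) = €541.80 + 28% × €2,890.00 = €1,351.00
Supplemental (30% flat on bonus): 30% × €1,300.00 = €390.00
Total canton income tax: €1,351.00 + €390.00 = €1,741.00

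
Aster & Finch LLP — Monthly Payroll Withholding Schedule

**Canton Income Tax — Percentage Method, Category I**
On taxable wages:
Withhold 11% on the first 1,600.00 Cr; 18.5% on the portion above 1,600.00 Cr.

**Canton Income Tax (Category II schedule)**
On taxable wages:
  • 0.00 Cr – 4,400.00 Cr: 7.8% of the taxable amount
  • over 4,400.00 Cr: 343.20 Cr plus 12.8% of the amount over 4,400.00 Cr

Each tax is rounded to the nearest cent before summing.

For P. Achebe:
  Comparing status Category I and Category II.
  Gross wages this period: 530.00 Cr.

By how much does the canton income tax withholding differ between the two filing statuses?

Canton Income Tax (Category I): taxable = 530.00 Cr
  11% × 530.00 Cr = 58.30 Cr
Canton Income Tax (Category II): taxable = 530.00 Cr
  7.8% × 530.00 Cr = 41.34 Cr
Difference: |58.30 Cr − 41.34 Cr| = 16.96 Cr (higher under Category I)

16.96 Cr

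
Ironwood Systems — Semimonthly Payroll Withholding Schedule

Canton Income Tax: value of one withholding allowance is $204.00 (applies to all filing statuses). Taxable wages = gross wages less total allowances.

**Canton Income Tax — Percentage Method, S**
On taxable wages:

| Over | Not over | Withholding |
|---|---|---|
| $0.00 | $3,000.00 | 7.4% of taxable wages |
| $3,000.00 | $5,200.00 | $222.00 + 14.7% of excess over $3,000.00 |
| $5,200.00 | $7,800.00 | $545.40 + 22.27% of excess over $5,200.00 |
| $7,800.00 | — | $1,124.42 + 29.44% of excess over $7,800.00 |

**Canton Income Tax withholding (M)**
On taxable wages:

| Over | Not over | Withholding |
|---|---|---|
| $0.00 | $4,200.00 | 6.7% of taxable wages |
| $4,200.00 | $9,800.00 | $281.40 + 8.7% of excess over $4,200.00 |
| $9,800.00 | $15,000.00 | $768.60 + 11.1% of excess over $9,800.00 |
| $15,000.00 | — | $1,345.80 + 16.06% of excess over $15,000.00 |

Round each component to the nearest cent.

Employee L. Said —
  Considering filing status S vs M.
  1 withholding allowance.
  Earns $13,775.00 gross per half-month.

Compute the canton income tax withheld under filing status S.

Canton Income Tax (S): taxable = $13,775.00 − 1×$204.00 = $13,571.00
  $1,124.42 + 29.44% × ($13,571.00 − $7,800.00) = $1,124.42 + 29.44% × $5,771.00 = $2,823.40

$2,823.40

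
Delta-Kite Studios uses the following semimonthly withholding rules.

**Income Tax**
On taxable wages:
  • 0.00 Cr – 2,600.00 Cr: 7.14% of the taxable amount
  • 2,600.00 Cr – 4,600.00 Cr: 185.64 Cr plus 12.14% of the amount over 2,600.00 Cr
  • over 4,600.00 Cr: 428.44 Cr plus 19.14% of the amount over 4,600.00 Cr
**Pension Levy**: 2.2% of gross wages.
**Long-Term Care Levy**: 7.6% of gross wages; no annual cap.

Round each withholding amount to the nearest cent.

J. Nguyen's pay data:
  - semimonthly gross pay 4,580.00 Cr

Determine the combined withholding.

874.85 Cr

Income Tax: taxable = 4,580.00 Cr
  185.64 Cr + 12.14% × (4,580.00 Cr − 2,600.00 Cr) = 185.64 Cr + 12.14% × 1,980.00 Cr = 426.01 Cr
Pension Levy: 2.2% × 4,580.00 Cr = 100.76 Cr
Long-Term Care Levy: 7.6% × 4,580.00 Cr = 348.08 Cr
Total: 426.01 Cr + 100.76 Cr + 348.08 Cr = 874.85 Cr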